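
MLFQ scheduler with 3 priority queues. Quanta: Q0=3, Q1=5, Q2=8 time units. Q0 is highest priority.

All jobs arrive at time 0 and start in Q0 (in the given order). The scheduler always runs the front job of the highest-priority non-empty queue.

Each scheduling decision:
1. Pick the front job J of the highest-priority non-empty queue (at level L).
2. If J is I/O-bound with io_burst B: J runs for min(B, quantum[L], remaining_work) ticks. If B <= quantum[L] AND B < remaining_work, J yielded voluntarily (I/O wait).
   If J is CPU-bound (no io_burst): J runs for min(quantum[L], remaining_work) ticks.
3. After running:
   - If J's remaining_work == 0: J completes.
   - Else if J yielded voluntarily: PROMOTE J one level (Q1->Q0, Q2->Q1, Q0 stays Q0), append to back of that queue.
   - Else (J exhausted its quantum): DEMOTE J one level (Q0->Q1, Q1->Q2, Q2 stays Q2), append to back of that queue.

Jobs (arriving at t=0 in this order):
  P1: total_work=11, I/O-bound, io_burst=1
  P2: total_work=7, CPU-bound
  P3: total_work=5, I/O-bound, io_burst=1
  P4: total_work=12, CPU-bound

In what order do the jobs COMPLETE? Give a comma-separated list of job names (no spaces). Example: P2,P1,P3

Answer: P3,P1,P2,P4

Derivation:
t=0-1: P1@Q0 runs 1, rem=10, I/O yield, promote→Q0. Q0=[P2,P3,P4,P1] Q1=[] Q2=[]
t=1-4: P2@Q0 runs 3, rem=4, quantum used, demote→Q1. Q0=[P3,P4,P1] Q1=[P2] Q2=[]
t=4-5: P3@Q0 runs 1, rem=4, I/O yield, promote→Q0. Q0=[P4,P1,P3] Q1=[P2] Q2=[]
t=5-8: P4@Q0 runs 3, rem=9, quantum used, demote→Q1. Q0=[P1,P3] Q1=[P2,P4] Q2=[]
t=8-9: P1@Q0 runs 1, rem=9, I/O yield, promote→Q0. Q0=[P3,P1] Q1=[P2,P4] Q2=[]
t=9-10: P3@Q0 runs 1, rem=3, I/O yield, promote→Q0. Q0=[P1,P3] Q1=[P2,P4] Q2=[]
t=10-11: P1@Q0 runs 1, rem=8, I/O yield, promote→Q0. Q0=[P3,P1] Q1=[P2,P4] Q2=[]
t=11-12: P3@Q0 runs 1, rem=2, I/O yield, promote→Q0. Q0=[P1,P3] Q1=[P2,P4] Q2=[]
t=12-13: P1@Q0 runs 1, rem=7, I/O yield, promote→Q0. Q0=[P3,P1] Q1=[P2,P4] Q2=[]
t=13-14: P3@Q0 runs 1, rem=1, I/O yield, promote→Q0. Q0=[P1,P3] Q1=[P2,P4] Q2=[]
t=14-15: P1@Q0 runs 1, rem=6, I/O yield, promote→Q0. Q0=[P3,P1] Q1=[P2,P4] Q2=[]
t=15-16: P3@Q0 runs 1, rem=0, completes. Q0=[P1] Q1=[P2,P4] Q2=[]
t=16-17: P1@Q0 runs 1, rem=5, I/O yield, promote→Q0. Q0=[P1] Q1=[P2,P4] Q2=[]
t=17-18: P1@Q0 runs 1, rem=4, I/O yield, promote→Q0. Q0=[P1] Q1=[P2,P4] Q2=[]
t=18-19: P1@Q0 runs 1, rem=3, I/O yield, promote→Q0. Q0=[P1] Q1=[P2,P4] Q2=[]
t=19-20: P1@Q0 runs 1, rem=2, I/O yield, promote→Q0. Q0=[P1] Q1=[P2,P4] Q2=[]
t=20-21: P1@Q0 runs 1, rem=1, I/O yield, promote→Q0. Q0=[P1] Q1=[P2,P4] Q2=[]
t=21-22: P1@Q0 runs 1, rem=0, completes. Q0=[] Q1=[P2,P4] Q2=[]
t=22-26: P2@Q1 runs 4, rem=0, completes. Q0=[] Q1=[P4] Q2=[]
t=26-31: P4@Q1 runs 5, rem=4, quantum used, demote→Q2. Q0=[] Q1=[] Q2=[P4]
t=31-35: P4@Q2 runs 4, rem=0, completes. Q0=[] Q1=[] Q2=[]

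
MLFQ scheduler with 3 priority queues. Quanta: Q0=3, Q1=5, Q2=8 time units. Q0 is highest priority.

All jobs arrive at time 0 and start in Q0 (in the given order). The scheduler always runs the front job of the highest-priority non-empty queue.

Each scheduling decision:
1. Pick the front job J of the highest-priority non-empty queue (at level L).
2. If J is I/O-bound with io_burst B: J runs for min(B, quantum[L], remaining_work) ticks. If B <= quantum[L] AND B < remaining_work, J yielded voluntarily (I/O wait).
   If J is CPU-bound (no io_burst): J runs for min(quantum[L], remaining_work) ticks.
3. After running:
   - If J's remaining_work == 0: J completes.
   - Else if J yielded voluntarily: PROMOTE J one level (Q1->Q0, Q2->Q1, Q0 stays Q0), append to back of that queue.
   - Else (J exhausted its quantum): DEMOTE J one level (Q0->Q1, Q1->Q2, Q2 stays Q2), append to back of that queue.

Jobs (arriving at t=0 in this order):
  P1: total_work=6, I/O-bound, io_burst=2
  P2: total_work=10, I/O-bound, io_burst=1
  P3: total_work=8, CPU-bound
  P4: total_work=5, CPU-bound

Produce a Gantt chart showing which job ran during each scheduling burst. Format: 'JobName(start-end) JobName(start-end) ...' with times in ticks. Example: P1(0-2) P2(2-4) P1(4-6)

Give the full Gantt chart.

Answer: P1(0-2) P2(2-3) P3(3-6) P4(6-9) P1(9-11) P2(11-12) P1(12-14) P2(14-15) P2(15-16) P2(16-17) P2(17-18) P2(18-19) P2(19-20) P2(20-21) P2(21-22) P3(22-27) P4(27-29)

Derivation:
t=0-2: P1@Q0 runs 2, rem=4, I/O yield, promote→Q0. Q0=[P2,P3,P4,P1] Q1=[] Q2=[]
t=2-3: P2@Q0 runs 1, rem=9, I/O yield, promote→Q0. Q0=[P3,P4,P1,P2] Q1=[] Q2=[]
t=3-6: P3@Q0 runs 3, rem=5, quantum used, demote→Q1. Q0=[P4,P1,P2] Q1=[P3] Q2=[]
t=6-9: P4@Q0 runs 3, rem=2, quantum used, demote→Q1. Q0=[P1,P2] Q1=[P3,P4] Q2=[]
t=9-11: P1@Q0 runs 2, rem=2, I/O yield, promote→Q0. Q0=[P2,P1] Q1=[P3,P4] Q2=[]
t=11-12: P2@Q0 runs 1, rem=8, I/O yield, promote→Q0. Q0=[P1,P2] Q1=[P3,P4] Q2=[]
t=12-14: P1@Q0 runs 2, rem=0, completes. Q0=[P2] Q1=[P3,P4] Q2=[]
t=14-15: P2@Q0 runs 1, rem=7, I/O yield, promote→Q0. Q0=[P2] Q1=[P3,P4] Q2=[]
t=15-16: P2@Q0 runs 1, rem=6, I/O yield, promote→Q0. Q0=[P2] Q1=[P3,P4] Q2=[]
t=16-17: P2@Q0 runs 1, rem=5, I/O yield, promote→Q0. Q0=[P2] Q1=[P3,P4] Q2=[]
t=17-18: P2@Q0 runs 1, rem=4, I/O yield, promote→Q0. Q0=[P2] Q1=[P3,P4] Q2=[]
t=18-19: P2@Q0 runs 1, rem=3, I/O yield, promote→Q0. Q0=[P2] Q1=[P3,P4] Q2=[]
t=19-20: P2@Q0 runs 1, rem=2, I/O yield, promote→Q0. Q0=[P2] Q1=[P3,P4] Q2=[]
t=20-21: P2@Q0 runs 1, rem=1, I/O yield, promote→Q0. Q0=[P2] Q1=[P3,P4] Q2=[]
t=21-22: P2@Q0 runs 1, rem=0, completes. Q0=[] Q1=[P3,P4] Q2=[]
t=22-27: P3@Q1 runs 5, rem=0, completes. Q0=[] Q1=[P4] Q2=[]
t=27-29: P4@Q1 runs 2, rem=0, completes. Q0=[] Q1=[] Q2=[]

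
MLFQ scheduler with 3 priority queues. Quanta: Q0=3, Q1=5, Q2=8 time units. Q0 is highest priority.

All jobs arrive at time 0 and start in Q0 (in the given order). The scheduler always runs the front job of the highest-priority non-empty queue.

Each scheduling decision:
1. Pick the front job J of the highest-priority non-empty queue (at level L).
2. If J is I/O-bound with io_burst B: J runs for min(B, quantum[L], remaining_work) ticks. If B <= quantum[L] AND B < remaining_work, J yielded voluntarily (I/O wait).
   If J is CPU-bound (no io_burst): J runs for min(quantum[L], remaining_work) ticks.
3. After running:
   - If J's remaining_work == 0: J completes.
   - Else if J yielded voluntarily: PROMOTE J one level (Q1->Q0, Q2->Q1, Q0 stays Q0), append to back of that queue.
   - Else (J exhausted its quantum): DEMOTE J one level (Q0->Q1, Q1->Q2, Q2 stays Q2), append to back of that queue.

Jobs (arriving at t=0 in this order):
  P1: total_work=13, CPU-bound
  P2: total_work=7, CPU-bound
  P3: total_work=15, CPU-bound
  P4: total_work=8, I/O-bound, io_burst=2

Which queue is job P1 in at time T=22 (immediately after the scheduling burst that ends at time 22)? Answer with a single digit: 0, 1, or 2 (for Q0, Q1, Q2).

t=0-3: P1@Q0 runs 3, rem=10, quantum used, demote→Q1. Q0=[P2,P3,P4] Q1=[P1] Q2=[]
t=3-6: P2@Q0 runs 3, rem=4, quantum used, demote→Q1. Q0=[P3,P4] Q1=[P1,P2] Q2=[]
t=6-9: P3@Q0 runs 3, rem=12, quantum used, demote→Q1. Q0=[P4] Q1=[P1,P2,P3] Q2=[]
t=9-11: P4@Q0 runs 2, rem=6, I/O yield, promote→Q0. Q0=[P4] Q1=[P1,P2,P3] Q2=[]
t=11-13: P4@Q0 runs 2, rem=4, I/O yield, promote→Q0. Q0=[P4] Q1=[P1,P2,P3] Q2=[]
t=13-15: P4@Q0 runs 2, rem=2, I/O yield, promote→Q0. Q0=[P4] Q1=[P1,P2,P3] Q2=[]
t=15-17: P4@Q0 runs 2, rem=0, completes. Q0=[] Q1=[P1,P2,P3] Q2=[]
t=17-22: P1@Q1 runs 5, rem=5, quantum used, demote→Q2. Q0=[] Q1=[P2,P3] Q2=[P1]
t=22-26: P2@Q1 runs 4, rem=0, completes. Q0=[] Q1=[P3] Q2=[P1]
t=26-31: P3@Q1 runs 5, rem=7, quantum used, demote→Q2. Q0=[] Q1=[] Q2=[P1,P3]
t=31-36: P1@Q2 runs 5, rem=0, completes. Q0=[] Q1=[] Q2=[P3]
t=36-43: P3@Q2 runs 7, rem=0, completes. Q0=[] Q1=[] Q2=[]

Answer: 2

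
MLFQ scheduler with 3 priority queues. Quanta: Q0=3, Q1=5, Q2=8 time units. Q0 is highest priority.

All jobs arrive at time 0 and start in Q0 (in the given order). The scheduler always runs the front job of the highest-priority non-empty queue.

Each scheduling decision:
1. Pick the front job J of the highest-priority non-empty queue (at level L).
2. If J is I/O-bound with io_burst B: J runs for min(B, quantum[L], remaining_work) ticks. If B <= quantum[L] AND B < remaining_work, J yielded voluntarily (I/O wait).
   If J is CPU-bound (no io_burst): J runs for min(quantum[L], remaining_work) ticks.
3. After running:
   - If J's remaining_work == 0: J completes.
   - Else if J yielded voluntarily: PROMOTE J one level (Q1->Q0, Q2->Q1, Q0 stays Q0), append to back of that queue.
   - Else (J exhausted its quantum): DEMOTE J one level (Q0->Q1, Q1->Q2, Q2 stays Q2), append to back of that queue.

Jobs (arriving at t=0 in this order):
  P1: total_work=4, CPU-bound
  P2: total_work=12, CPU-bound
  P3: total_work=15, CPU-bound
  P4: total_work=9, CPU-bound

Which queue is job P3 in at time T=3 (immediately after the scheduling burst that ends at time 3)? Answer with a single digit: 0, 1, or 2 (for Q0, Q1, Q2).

t=0-3: P1@Q0 runs 3, rem=1, quantum used, demote→Q1. Q0=[P2,P3,P4] Q1=[P1] Q2=[]
t=3-6: P2@Q0 runs 3, rem=9, quantum used, demote→Q1. Q0=[P3,P4] Q1=[P1,P2] Q2=[]
t=6-9: P3@Q0 runs 3, rem=12, quantum used, demote→Q1. Q0=[P4] Q1=[P1,P2,P3] Q2=[]
t=9-12: P4@Q0 runs 3, rem=6, quantum used, demote→Q1. Q0=[] Q1=[P1,P2,P3,P4] Q2=[]
t=12-13: P1@Q1 runs 1, rem=0, completes. Q0=[] Q1=[P2,P3,P4] Q2=[]
t=13-18: P2@Q1 runs 5, rem=4, quantum used, demote→Q2. Q0=[] Q1=[P3,P4] Q2=[P2]
t=18-23: P3@Q1 runs 5, rem=7, quantum used, demote→Q2. Q0=[] Q1=[P4] Q2=[P2,P3]
t=23-28: P4@Q1 runs 5, rem=1, quantum used, demote→Q2. Q0=[] Q1=[] Q2=[P2,P3,P4]
t=28-32: P2@Q2 runs 4, rem=0, completes. Q0=[] Q1=[] Q2=[P3,P4]
t=32-39: P3@Q2 runs 7, rem=0, completes. Q0=[] Q1=[] Q2=[P4]
t=39-40: P4@Q2 runs 1, rem=0, completes. Q0=[] Q1=[] Q2=[]

Answer: 0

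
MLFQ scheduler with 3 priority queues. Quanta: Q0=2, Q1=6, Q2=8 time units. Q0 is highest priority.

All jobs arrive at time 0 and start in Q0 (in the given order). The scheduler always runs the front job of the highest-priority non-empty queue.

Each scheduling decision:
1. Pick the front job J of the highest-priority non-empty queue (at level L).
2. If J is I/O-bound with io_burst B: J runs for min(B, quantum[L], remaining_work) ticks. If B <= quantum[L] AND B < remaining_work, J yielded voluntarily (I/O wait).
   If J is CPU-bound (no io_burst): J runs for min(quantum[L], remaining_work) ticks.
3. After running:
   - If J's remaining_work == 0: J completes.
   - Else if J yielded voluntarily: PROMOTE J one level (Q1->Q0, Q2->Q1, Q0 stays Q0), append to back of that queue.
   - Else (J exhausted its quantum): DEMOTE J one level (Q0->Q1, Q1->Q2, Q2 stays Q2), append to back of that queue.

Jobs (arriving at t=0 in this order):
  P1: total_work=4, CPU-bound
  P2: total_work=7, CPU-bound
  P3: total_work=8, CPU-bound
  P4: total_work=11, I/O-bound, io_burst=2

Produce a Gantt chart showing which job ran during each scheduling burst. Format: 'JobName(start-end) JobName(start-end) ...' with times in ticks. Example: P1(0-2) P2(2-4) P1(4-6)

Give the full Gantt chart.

Answer: P1(0-2) P2(2-4) P3(4-6) P4(6-8) P4(8-10) P4(10-12) P4(12-14) P4(14-16) P4(16-17) P1(17-19) P2(19-24) P3(24-30)

Derivation:
t=0-2: P1@Q0 runs 2, rem=2, quantum used, demote→Q1. Q0=[P2,P3,P4] Q1=[P1] Q2=[]
t=2-4: P2@Q0 runs 2, rem=5, quantum used, demote→Q1. Q0=[P3,P4] Q1=[P1,P2] Q2=[]
t=4-6: P3@Q0 runs 2, rem=6, quantum used, demote→Q1. Q0=[P4] Q1=[P1,P2,P3] Q2=[]
t=6-8: P4@Q0 runs 2, rem=9, I/O yield, promote→Q0. Q0=[P4] Q1=[P1,P2,P3] Q2=[]
t=8-10: P4@Q0 runs 2, rem=7, I/O yield, promote→Q0. Q0=[P4] Q1=[P1,P2,P3] Q2=[]
t=10-12: P4@Q0 runs 2, rem=5, I/O yield, promote→Q0. Q0=[P4] Q1=[P1,P2,P3] Q2=[]
t=12-14: P4@Q0 runs 2, rem=3, I/O yield, promote→Q0. Q0=[P4] Q1=[P1,P2,P3] Q2=[]
t=14-16: P4@Q0 runs 2, rem=1, I/O yield, promote→Q0. Q0=[P4] Q1=[P1,P2,P3] Q2=[]
t=16-17: P4@Q0 runs 1, rem=0, completes. Q0=[] Q1=[P1,P2,P3] Q2=[]
t=17-19: P1@Q1 runs 2, rem=0, completes. Q0=[] Q1=[P2,P3] Q2=[]
t=19-24: P2@Q1 runs 5, rem=0, completes. Q0=[] Q1=[P3] Q2=[]
t=24-30: P3@Q1 runs 6, rem=0, completes. Q0=[] Q1=[] Q2=[]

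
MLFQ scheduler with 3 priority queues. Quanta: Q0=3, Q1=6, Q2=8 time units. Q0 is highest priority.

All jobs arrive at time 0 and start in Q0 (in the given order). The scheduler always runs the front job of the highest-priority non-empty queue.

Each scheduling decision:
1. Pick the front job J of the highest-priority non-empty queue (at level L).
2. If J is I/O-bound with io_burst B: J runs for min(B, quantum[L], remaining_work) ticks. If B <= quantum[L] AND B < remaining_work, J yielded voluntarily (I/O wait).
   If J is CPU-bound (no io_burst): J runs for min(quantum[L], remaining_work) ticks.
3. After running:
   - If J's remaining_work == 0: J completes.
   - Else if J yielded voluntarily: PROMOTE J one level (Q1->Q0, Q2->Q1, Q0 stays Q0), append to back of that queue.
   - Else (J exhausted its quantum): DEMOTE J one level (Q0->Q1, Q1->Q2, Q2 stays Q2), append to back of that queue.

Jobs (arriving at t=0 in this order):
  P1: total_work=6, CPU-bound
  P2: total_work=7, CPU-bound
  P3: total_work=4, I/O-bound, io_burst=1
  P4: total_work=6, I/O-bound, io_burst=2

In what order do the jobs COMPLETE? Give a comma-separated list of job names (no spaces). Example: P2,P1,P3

t=0-3: P1@Q0 runs 3, rem=3, quantum used, demote→Q1. Q0=[P2,P3,P4] Q1=[P1] Q2=[]
t=3-6: P2@Q0 runs 3, rem=4, quantum used, demote→Q1. Q0=[P3,P4] Q1=[P1,P2] Q2=[]
t=6-7: P3@Q0 runs 1, rem=3, I/O yield, promote→Q0. Q0=[P4,P3] Q1=[P1,P2] Q2=[]
t=7-9: P4@Q0 runs 2, rem=4, I/O yield, promote→Q0. Q0=[P3,P4] Q1=[P1,P2] Q2=[]
t=9-10: P3@Q0 runs 1, rem=2, I/O yield, promote→Q0. Q0=[P4,P3] Q1=[P1,P2] Q2=[]
t=10-12: P4@Q0 runs 2, rem=2, I/O yield, promote→Q0. Q0=[P3,P4] Q1=[P1,P2] Q2=[]
t=12-13: P3@Q0 runs 1, rem=1, I/O yield, promote→Q0. Q0=[P4,P3] Q1=[P1,P2] Q2=[]
t=13-15: P4@Q0 runs 2, rem=0, completes. Q0=[P3] Q1=[P1,P2] Q2=[]
t=15-16: P3@Q0 runs 1, rem=0, completes. Q0=[] Q1=[P1,P2] Q2=[]
t=16-19: P1@Q1 runs 3, rem=0, completes. Q0=[] Q1=[P2] Q2=[]
t=19-23: P2@Q1 runs 4, rem=0, completes. Q0=[] Q1=[] Q2=[]

Answer: P4,P3,P1,P2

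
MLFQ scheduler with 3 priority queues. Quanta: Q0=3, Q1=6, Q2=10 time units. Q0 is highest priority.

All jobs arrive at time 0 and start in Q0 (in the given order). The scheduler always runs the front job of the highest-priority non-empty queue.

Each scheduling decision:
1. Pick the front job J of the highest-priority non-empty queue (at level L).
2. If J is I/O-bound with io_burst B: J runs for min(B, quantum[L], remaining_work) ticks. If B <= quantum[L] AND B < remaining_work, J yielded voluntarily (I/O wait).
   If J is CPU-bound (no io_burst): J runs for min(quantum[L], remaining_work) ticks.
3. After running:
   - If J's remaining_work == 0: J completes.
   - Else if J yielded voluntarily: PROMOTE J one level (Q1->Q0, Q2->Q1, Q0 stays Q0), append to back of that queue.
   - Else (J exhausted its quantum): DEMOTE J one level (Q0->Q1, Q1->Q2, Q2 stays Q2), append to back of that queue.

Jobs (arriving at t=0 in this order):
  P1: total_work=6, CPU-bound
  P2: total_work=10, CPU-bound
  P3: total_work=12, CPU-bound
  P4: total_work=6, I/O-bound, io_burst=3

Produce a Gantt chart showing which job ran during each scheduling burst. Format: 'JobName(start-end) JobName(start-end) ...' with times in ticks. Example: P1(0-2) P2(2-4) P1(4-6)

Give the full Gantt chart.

t=0-3: P1@Q0 runs 3, rem=3, quantum used, demote→Q1. Q0=[P2,P3,P4] Q1=[P1] Q2=[]
t=3-6: P2@Q0 runs 3, rem=7, quantum used, demote→Q1. Q0=[P3,P4] Q1=[P1,P2] Q2=[]
t=6-9: P3@Q0 runs 3, rem=9, quantum used, demote→Q1. Q0=[P4] Q1=[P1,P2,P3] Q2=[]
t=9-12: P4@Q0 runs 3, rem=3, I/O yield, promote→Q0. Q0=[P4] Q1=[P1,P2,P3] Q2=[]
t=12-15: P4@Q0 runs 3, rem=0, completes. Q0=[] Q1=[P1,P2,P3] Q2=[]
t=15-18: P1@Q1 runs 3, rem=0, completes. Q0=[] Q1=[P2,P3] Q2=[]
t=18-24: P2@Q1 runs 6, rem=1, quantum used, demote→Q2. Q0=[] Q1=[P3] Q2=[P2]
t=24-30: P3@Q1 runs 6, rem=3, quantum used, demote→Q2. Q0=[] Q1=[] Q2=[P2,P3]
t=30-31: P2@Q2 runs 1, rem=0, completes. Q0=[] Q1=[] Q2=[P3]
t=31-34: P3@Q2 runs 3, rem=0, completes. Q0=[] Q1=[] Q2=[]

Answer: P1(0-3) P2(3-6) P3(6-9) P4(9-12) P4(12-15) P1(15-18) P2(18-24) P3(24-30) P2(30-31) P3(31-34)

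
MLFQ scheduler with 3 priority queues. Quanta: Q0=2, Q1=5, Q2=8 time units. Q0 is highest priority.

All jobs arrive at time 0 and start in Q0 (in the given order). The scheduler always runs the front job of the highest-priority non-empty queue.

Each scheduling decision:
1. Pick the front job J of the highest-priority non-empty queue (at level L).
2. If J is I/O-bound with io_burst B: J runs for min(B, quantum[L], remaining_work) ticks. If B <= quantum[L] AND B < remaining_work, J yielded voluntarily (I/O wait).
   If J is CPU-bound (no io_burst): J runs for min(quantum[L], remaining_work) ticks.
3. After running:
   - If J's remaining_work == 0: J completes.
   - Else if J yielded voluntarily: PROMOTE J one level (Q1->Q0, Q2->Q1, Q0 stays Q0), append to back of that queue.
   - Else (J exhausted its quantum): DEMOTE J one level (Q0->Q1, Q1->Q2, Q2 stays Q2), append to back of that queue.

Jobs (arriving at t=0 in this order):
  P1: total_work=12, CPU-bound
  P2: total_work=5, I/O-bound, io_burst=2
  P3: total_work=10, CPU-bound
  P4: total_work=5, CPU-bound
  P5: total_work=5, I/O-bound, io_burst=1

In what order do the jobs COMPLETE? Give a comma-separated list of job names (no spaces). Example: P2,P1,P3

Answer: P2,P5,P4,P1,P3

Derivation:
t=0-2: P1@Q0 runs 2, rem=10, quantum used, demote→Q1. Q0=[P2,P3,P4,P5] Q1=[P1] Q2=[]
t=2-4: P2@Q0 runs 2, rem=3, I/O yield, promote→Q0. Q0=[P3,P4,P5,P2] Q1=[P1] Q2=[]
t=4-6: P3@Q0 runs 2, rem=8, quantum used, demote→Q1. Q0=[P4,P5,P2] Q1=[P1,P3] Q2=[]
t=6-8: P4@Q0 runs 2, rem=3, quantum used, demote→Q1. Q0=[P5,P2] Q1=[P1,P3,P4] Q2=[]
t=8-9: P5@Q0 runs 1, rem=4, I/O yield, promote→Q0. Q0=[P2,P5] Q1=[P1,P3,P4] Q2=[]
t=9-11: P2@Q0 runs 2, rem=1, I/O yield, promote→Q0. Q0=[P5,P2] Q1=[P1,P3,P4] Q2=[]
t=11-12: P5@Q0 runs 1, rem=3, I/O yield, promote→Q0. Q0=[P2,P5] Q1=[P1,P3,P4] Q2=[]
t=12-13: P2@Q0 runs 1, rem=0, completes. Q0=[P5] Q1=[P1,P3,P4] Q2=[]
t=13-14: P5@Q0 runs 1, rem=2, I/O yield, promote→Q0. Q0=[P5] Q1=[P1,P3,P4] Q2=[]
t=14-15: P5@Q0 runs 1, rem=1, I/O yield, promote→Q0. Q0=[P5] Q1=[P1,P3,P4] Q2=[]
t=15-16: P5@Q0 runs 1, rem=0, completes. Q0=[] Q1=[P1,P3,P4] Q2=[]
t=16-21: P1@Q1 runs 5, rem=5, quantum used, demote→Q2. Q0=[] Q1=[P3,P4] Q2=[P1]
t=21-26: P3@Q1 runs 5, rem=3, quantum used, demote→Q2. Q0=[] Q1=[P4] Q2=[P1,P3]
t=26-29: P4@Q1 runs 3, rem=0, completes. Q0=[] Q1=[] Q2=[P1,P3]
t=29-34: P1@Q2 runs 5, rem=0, completes. Q0=[] Q1=[] Q2=[P3]
t=34-37: P3@Q2 runs 3, rem=0, completes. Q0=[] Q1=[] Q2=[]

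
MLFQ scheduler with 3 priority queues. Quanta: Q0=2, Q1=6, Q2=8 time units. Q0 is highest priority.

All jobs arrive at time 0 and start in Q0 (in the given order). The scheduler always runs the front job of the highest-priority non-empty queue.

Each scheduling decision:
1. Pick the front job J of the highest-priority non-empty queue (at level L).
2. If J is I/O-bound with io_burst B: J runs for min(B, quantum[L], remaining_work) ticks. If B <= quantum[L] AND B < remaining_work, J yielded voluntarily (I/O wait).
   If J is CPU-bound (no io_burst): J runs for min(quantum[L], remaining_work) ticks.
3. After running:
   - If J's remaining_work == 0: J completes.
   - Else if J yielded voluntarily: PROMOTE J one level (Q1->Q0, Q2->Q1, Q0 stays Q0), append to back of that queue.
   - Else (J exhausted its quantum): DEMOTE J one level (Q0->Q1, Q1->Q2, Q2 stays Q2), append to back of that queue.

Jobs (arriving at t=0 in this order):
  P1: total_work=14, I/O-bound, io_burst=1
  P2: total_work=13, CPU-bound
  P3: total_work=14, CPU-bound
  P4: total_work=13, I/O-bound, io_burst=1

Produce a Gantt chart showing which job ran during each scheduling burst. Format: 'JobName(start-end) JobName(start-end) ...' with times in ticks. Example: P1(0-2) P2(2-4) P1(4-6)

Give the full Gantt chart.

t=0-1: P1@Q0 runs 1, rem=13, I/O yield, promote→Q0. Q0=[P2,P3,P4,P1] Q1=[] Q2=[]
t=1-3: P2@Q0 runs 2, rem=11, quantum used, demote→Q1. Q0=[P3,P4,P1] Q1=[P2] Q2=[]
t=3-5: P3@Q0 runs 2, rem=12, quantum used, demote→Q1. Q0=[P4,P1] Q1=[P2,P3] Q2=[]
t=5-6: P4@Q0 runs 1, rem=12, I/O yield, promote→Q0. Q0=[P1,P4] Q1=[P2,P3] Q2=[]
t=6-7: P1@Q0 runs 1, rem=12, I/O yield, promote→Q0. Q0=[P4,P1] Q1=[P2,P3] Q2=[]
t=7-8: P4@Q0 runs 1, rem=11, I/O yield, promote→Q0. Q0=[P1,P4] Q1=[P2,P3] Q2=[]
t=8-9: P1@Q0 runs 1, rem=11, I/O yield, promote→Q0. Q0=[P4,P1] Q1=[P2,P3] Q2=[]
t=9-10: P4@Q0 runs 1, rem=10, I/O yield, promote→Q0. Q0=[P1,P4] Q1=[P2,P3] Q2=[]
t=10-11: P1@Q0 runs 1, rem=10, I/O yield, promote→Q0. Q0=[P4,P1] Q1=[P2,P3] Q2=[]
t=11-12: P4@Q0 runs 1, rem=9, I/O yield, promote→Q0. Q0=[P1,P4] Q1=[P2,P3] Q2=[]
t=12-13: P1@Q0 runs 1, rem=9, I/O yield, promote→Q0. Q0=[P4,P1] Q1=[P2,P3] Q2=[]
t=13-14: P4@Q0 runs 1, rem=8, I/O yield, promote→Q0. Q0=[P1,P4] Q1=[P2,P3] Q2=[]
t=14-15: P1@Q0 runs 1, rem=8, I/O yield, promote→Q0. Q0=[P4,P1] Q1=[P2,P3] Q2=[]
t=15-16: P4@Q0 runs 1, rem=7, I/O yield, promote→Q0. Q0=[P1,P4] Q1=[P2,P3] Q2=[]
t=16-17: P1@Q0 runs 1, rem=7, I/O yield, promote→Q0. Q0=[P4,P1] Q1=[P2,P3] Q2=[]
t=17-18: P4@Q0 runs 1, rem=6, I/O yield, promote→Q0. Q0=[P1,P4] Q1=[P2,P3] Q2=[]
t=18-19: P1@Q0 runs 1, rem=6, I/O yield, promote→Q0. Q0=[P4,P1] Q1=[P2,P3] Q2=[]
t=19-20: P4@Q0 runs 1, rem=5, I/O yield, promote→Q0. Q0=[P1,P4] Q1=[P2,P3] Q2=[]
t=20-21: P1@Q0 runs 1, rem=5, I/O yield, promote→Q0. Q0=[P4,P1] Q1=[P2,P3] Q2=[]
t=21-22: P4@Q0 runs 1, rem=4, I/O yield, promote→Q0. Q0=[P1,P4] Q1=[P2,P3] Q2=[]
t=22-23: P1@Q0 runs 1, rem=4, I/O yield, promote→Q0. Q0=[P4,P1] Q1=[P2,P3] Q2=[]
t=23-24: P4@Q0 runs 1, rem=3, I/O yield, promote→Q0. Q0=[P1,P4] Q1=[P2,P3] Q2=[]
t=24-25: P1@Q0 runs 1, rem=3, I/O yield, promote→Q0. Q0=[P4,P1] Q1=[P2,P3] Q2=[]
t=25-26: P4@Q0 runs 1, rem=2, I/O yield, promote→Q0. Q0=[P1,P4] Q1=[P2,P3] Q2=[]
t=26-27: P1@Q0 runs 1, rem=2, I/O yield, promote→Q0. Q0=[P4,P1] Q1=[P2,P3] Q2=[]
t=27-28: P4@Q0 runs 1, rem=1, I/O yield, promote→Q0. Q0=[P1,P4] Q1=[P2,P3] Q2=[]
t=28-29: P1@Q0 runs 1, rem=1, I/O yield, promote→Q0. Q0=[P4,P1] Q1=[P2,P3] Q2=[]
t=29-30: P4@Q0 runs 1, rem=0, completes. Q0=[P1] Q1=[P2,P3] Q2=[]
t=30-31: P1@Q0 runs 1, rem=0, completes. Q0=[] Q1=[P2,P3] Q2=[]
t=31-37: P2@Q1 runs 6, rem=5, quantum used, demote→Q2. Q0=[] Q1=[P3] Q2=[P2]
t=37-43: P3@Q1 runs 6, rem=6, quantum used, demote→Q2. Q0=[] Q1=[] Q2=[P2,P3]
t=43-48: P2@Q2 runs 5, rem=0, completes. Q0=[] Q1=[] Q2=[P3]
t=48-54: P3@Q2 runs 6, rem=0, completes. Q0=[] Q1=[] Q2=[]

Answer: P1(0-1) P2(1-3) P3(3-5) P4(5-6) P1(6-7) P4(7-8) P1(8-9) P4(9-10) P1(10-11) P4(11-12) P1(12-13) P4(13-14) P1(14-15) P4(15-16) P1(16-17) P4(17-18) P1(18-19) P4(19-20) P1(20-21) P4(21-22) P1(22-23) P4(23-24) P1(24-25) P4(25-26) P1(26-27) P4(27-28) P1(28-29) P4(29-30) P1(30-31) P2(31-37) P3(37-43) P2(43-48) P3(48-54)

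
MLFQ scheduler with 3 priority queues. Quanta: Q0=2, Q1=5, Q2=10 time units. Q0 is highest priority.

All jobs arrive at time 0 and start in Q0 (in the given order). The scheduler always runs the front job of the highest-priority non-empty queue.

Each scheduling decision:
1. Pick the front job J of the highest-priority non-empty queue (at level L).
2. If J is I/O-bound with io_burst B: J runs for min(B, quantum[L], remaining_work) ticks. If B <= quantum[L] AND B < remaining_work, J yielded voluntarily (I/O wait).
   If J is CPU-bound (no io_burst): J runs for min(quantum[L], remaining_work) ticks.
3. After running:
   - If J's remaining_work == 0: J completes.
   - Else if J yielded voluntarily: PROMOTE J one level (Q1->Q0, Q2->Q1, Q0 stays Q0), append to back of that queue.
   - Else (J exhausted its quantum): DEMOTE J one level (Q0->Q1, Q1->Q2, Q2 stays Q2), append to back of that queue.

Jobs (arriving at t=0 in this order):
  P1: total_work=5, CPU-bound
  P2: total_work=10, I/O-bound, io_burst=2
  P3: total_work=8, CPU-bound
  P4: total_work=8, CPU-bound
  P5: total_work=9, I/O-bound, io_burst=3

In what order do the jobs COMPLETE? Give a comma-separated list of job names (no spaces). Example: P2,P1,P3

Answer: P2,P1,P5,P3,P4

Derivation:
t=0-2: P1@Q0 runs 2, rem=3, quantum used, demote→Q1. Q0=[P2,P3,P4,P5] Q1=[P1] Q2=[]
t=2-4: P2@Q0 runs 2, rem=8, I/O yield, promote→Q0. Q0=[P3,P4,P5,P2] Q1=[P1] Q2=[]
t=4-6: P3@Q0 runs 2, rem=6, quantum used, demote→Q1. Q0=[P4,P5,P2] Q1=[P1,P3] Q2=[]
t=6-8: P4@Q0 runs 2, rem=6, quantum used, demote→Q1. Q0=[P5,P2] Q1=[P1,P3,P4] Q2=[]
t=8-10: P5@Q0 runs 2, rem=7, quantum used, demote→Q1. Q0=[P2] Q1=[P1,P3,P4,P5] Q2=[]
t=10-12: P2@Q0 runs 2, rem=6, I/O yield, promote→Q0. Q0=[P2] Q1=[P1,P3,P4,P5] Q2=[]
t=12-14: P2@Q0 runs 2, rem=4, I/O yield, promote→Q0. Q0=[P2] Q1=[P1,P3,P4,P5] Q2=[]
t=14-16: P2@Q0 runs 2, rem=2, I/O yield, promote→Q0. Q0=[P2] Q1=[P1,P3,P4,P5] Q2=[]
t=16-18: P2@Q0 runs 2, rem=0, completes. Q0=[] Q1=[P1,P3,P4,P5] Q2=[]
t=18-21: P1@Q1 runs 3, rem=0, completes. Q0=[] Q1=[P3,P4,P5] Q2=[]
t=21-26: P3@Q1 runs 5, rem=1, quantum used, demote→Q2. Q0=[] Q1=[P4,P5] Q2=[P3]
t=26-31: P4@Q1 runs 5, rem=1, quantum used, demote→Q2. Q0=[] Q1=[P5] Q2=[P3,P4]
t=31-34: P5@Q1 runs 3, rem=4, I/O yield, promote→Q0. Q0=[P5] Q1=[] Q2=[P3,P4]
t=34-36: P5@Q0 runs 2, rem=2, quantum used, demote→Q1. Q0=[] Q1=[P5] Q2=[P3,P4]
t=36-38: P5@Q1 runs 2, rem=0, completes. Q0=[] Q1=[] Q2=[P3,P4]
t=38-39: P3@Q2 runs 1, rem=0, completes. Q0=[] Q1=[] Q2=[P4]
t=39-40: P4@Q2 runs 1, rem=0, completes. Q0=[] Q1=[] Q2=[]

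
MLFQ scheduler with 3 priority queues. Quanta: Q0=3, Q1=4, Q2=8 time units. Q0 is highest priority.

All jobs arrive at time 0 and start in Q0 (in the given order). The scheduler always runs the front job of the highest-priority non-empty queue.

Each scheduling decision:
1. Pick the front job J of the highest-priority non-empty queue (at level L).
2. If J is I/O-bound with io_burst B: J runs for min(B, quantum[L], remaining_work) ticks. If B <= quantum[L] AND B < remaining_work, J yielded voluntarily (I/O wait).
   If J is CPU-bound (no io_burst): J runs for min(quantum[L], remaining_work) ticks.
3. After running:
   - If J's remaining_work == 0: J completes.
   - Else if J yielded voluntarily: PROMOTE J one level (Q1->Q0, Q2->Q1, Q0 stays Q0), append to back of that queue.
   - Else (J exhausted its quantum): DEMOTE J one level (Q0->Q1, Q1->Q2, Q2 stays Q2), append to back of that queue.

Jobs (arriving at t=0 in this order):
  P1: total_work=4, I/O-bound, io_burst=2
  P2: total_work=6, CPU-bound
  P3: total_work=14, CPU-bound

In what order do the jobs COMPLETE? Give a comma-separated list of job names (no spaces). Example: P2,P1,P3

Answer: P1,P2,P3

Derivation:
t=0-2: P1@Q0 runs 2, rem=2, I/O yield, promote→Q0. Q0=[P2,P3,P1] Q1=[] Q2=[]
t=2-5: P2@Q0 runs 3, rem=3, quantum used, demote→Q1. Q0=[P3,P1] Q1=[P2] Q2=[]
t=5-8: P3@Q0 runs 3, rem=11, quantum used, demote→Q1. Q0=[P1] Q1=[P2,P3] Q2=[]
t=8-10: P1@Q0 runs 2, rem=0, completes. Q0=[] Q1=[P2,P3] Q2=[]
t=10-13: P2@Q1 runs 3, rem=0, completes. Q0=[] Q1=[P3] Q2=[]
t=13-17: P3@Q1 runs 4, rem=7, quantum used, demote→Q2. Q0=[] Q1=[] Q2=[P3]
t=17-24: P3@Q2 runs 7, rem=0, completes. Q0=[] Q1=[] Q2=[]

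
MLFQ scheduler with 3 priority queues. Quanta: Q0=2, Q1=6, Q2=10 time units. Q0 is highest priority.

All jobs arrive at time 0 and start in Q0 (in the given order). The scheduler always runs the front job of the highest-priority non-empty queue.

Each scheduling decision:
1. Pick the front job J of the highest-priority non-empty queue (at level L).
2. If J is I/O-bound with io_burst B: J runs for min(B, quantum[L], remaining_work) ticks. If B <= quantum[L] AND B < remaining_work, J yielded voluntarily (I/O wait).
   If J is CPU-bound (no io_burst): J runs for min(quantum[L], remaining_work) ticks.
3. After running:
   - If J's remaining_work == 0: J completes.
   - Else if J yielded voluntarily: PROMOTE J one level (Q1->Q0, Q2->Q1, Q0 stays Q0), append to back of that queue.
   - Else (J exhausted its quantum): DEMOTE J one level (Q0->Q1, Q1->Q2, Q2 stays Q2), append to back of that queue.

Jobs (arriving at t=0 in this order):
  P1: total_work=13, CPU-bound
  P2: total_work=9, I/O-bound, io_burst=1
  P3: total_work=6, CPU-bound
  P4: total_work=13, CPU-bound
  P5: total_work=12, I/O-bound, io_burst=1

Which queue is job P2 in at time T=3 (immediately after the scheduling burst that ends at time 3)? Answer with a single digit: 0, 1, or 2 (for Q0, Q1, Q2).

t=0-2: P1@Q0 runs 2, rem=11, quantum used, demote→Q1. Q0=[P2,P3,P4,P5] Q1=[P1] Q2=[]
t=2-3: P2@Q0 runs 1, rem=8, I/O yield, promote→Q0. Q0=[P3,P4,P5,P2] Q1=[P1] Q2=[]
t=3-5: P3@Q0 runs 2, rem=4, quantum used, demote→Q1. Q0=[P4,P5,P2] Q1=[P1,P3] Q2=[]
t=5-7: P4@Q0 runs 2, rem=11, quantum used, demote→Q1. Q0=[P5,P2] Q1=[P1,P3,P4] Q2=[]
t=7-8: P5@Q0 runs 1, rem=11, I/O yield, promote→Q0. Q0=[P2,P5] Q1=[P1,P3,P4] Q2=[]
t=8-9: P2@Q0 runs 1, rem=7, I/O yield, promote→Q0. Q0=[P5,P2] Q1=[P1,P3,P4] Q2=[]
t=9-10: P5@Q0 runs 1, rem=10, I/O yield, promote→Q0. Q0=[P2,P5] Q1=[P1,P3,P4] Q2=[]
t=10-11: P2@Q0 runs 1, rem=6, I/O yield, promote→Q0. Q0=[P5,P2] Q1=[P1,P3,P4] Q2=[]
t=11-12: P5@Q0 runs 1, rem=9, I/O yield, promote→Q0. Q0=[P2,P5] Q1=[P1,P3,P4] Q2=[]
t=12-13: P2@Q0 runs 1, rem=5, I/O yield, promote→Q0. Q0=[P5,P2] Q1=[P1,P3,P4] Q2=[]
t=13-14: P5@Q0 runs 1, rem=8, I/O yield, promote→Q0. Q0=[P2,P5] Q1=[P1,P3,P4] Q2=[]
t=14-15: P2@Q0 runs 1, rem=4, I/O yield, promote→Q0. Q0=[P5,P2] Q1=[P1,P3,P4] Q2=[]
t=15-16: P5@Q0 runs 1, rem=7, I/O yield, promote→Q0. Q0=[P2,P5] Q1=[P1,P3,P4] Q2=[]
t=16-17: P2@Q0 runs 1, rem=3, I/O yield, promote→Q0. Q0=[P5,P2] Q1=[P1,P3,P4] Q2=[]
t=17-18: P5@Q0 runs 1, rem=6, I/O yield, promote→Q0. Q0=[P2,P5] Q1=[P1,P3,P4] Q2=[]
t=18-19: P2@Q0 runs 1, rem=2, I/O yield, promote→Q0. Q0=[P5,P2] Q1=[P1,P3,P4] Q2=[]
t=19-20: P5@Q0 runs 1, rem=5, I/O yield, promote→Q0. Q0=[P2,P5] Q1=[P1,P3,P4] Q2=[]
t=20-21: P2@Q0 runs 1, rem=1, I/O yield, promote→Q0. Q0=[P5,P2] Q1=[P1,P3,P4] Q2=[]
t=21-22: P5@Q0 runs 1, rem=4, I/O yield, promote→Q0. Q0=[P2,P5] Q1=[P1,P3,P4] Q2=[]
t=22-23: P2@Q0 runs 1, rem=0, completes. Q0=[P5] Q1=[P1,P3,P4] Q2=[]
t=23-24: P5@Q0 runs 1, rem=3, I/O yield, promote→Q0. Q0=[P5] Q1=[P1,P3,P4] Q2=[]
t=24-25: P5@Q0 runs 1, rem=2, I/O yield, promote→Q0. Q0=[P5] Q1=[P1,P3,P4] Q2=[]
t=25-26: P5@Q0 runs 1, rem=1, I/O yield, promote→Q0. Q0=[P5] Q1=[P1,P3,P4] Q2=[]
t=26-27: P5@Q0 runs 1, rem=0, completes. Q0=[] Q1=[P1,P3,P4] Q2=[]
t=27-33: P1@Q1 runs 6, rem=5, quantum used, demote→Q2. Q0=[] Q1=[P3,P4] Q2=[P1]
t=33-37: P3@Q1 runs 4, rem=0, completes. Q0=[] Q1=[P4] Q2=[P1]
t=37-43: P4@Q1 runs 6, rem=5, quantum used, demote→Q2. Q0=[] Q1=[] Q2=[P1,P4]
t=43-48: P1@Q2 runs 5, rem=0, completes. Q0=[] Q1=[] Q2=[P4]
t=48-53: P4@Q2 runs 5, rem=0, completes. Q0=[] Q1=[] Q2=[]

Answer: 0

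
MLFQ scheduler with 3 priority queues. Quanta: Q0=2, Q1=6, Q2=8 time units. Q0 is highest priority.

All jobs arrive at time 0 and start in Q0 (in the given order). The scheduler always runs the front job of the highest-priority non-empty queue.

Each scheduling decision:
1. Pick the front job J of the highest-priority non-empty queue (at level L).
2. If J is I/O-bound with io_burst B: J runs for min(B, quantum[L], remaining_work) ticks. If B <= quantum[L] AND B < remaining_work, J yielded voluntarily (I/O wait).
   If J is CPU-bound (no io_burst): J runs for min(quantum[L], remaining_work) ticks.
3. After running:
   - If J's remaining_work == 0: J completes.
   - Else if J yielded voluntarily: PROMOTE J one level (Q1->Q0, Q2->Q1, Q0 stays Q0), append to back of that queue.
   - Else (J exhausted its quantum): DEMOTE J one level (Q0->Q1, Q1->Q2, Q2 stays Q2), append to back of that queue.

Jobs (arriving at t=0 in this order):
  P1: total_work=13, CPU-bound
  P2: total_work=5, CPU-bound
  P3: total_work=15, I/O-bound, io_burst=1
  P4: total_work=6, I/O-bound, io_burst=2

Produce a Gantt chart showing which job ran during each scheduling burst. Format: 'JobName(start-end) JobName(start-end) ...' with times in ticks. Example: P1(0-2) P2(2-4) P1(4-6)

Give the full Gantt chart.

t=0-2: P1@Q0 runs 2, rem=11, quantum used, demote→Q1. Q0=[P2,P3,P4] Q1=[P1] Q2=[]
t=2-4: P2@Q0 runs 2, rem=3, quantum used, demote→Q1. Q0=[P3,P4] Q1=[P1,P2] Q2=[]
t=4-5: P3@Q0 runs 1, rem=14, I/O yield, promote→Q0. Q0=[P4,P3] Q1=[P1,P2] Q2=[]
t=5-7: P4@Q0 runs 2, rem=4, I/O yield, promote→Q0. Q0=[P3,P4] Q1=[P1,P2] Q2=[]
t=7-8: P3@Q0 runs 1, rem=13, I/O yield, promote→Q0. Q0=[P4,P3] Q1=[P1,P2] Q2=[]
t=8-10: P4@Q0 runs 2, rem=2, I/O yield, promote→Q0. Q0=[P3,P4] Q1=[P1,P2] Q2=[]
t=10-11: P3@Q0 runs 1, rem=12, I/O yield, promote→Q0. Q0=[P4,P3] Q1=[P1,P2] Q2=[]
t=11-13: P4@Q0 runs 2, rem=0, completes. Q0=[P3] Q1=[P1,P2] Q2=[]
t=13-14: P3@Q0 runs 1, rem=11, I/O yield, promote→Q0. Q0=[P3] Q1=[P1,P2] Q2=[]
t=14-15: P3@Q0 runs 1, rem=10, I/O yield, promote→Q0. Q0=[P3] Q1=[P1,P2] Q2=[]
t=15-16: P3@Q0 runs 1, rem=9, I/O yield, promote→Q0. Q0=[P3] Q1=[P1,P2] Q2=[]
t=16-17: P3@Q0 runs 1, rem=8, I/O yield, promote→Q0. Q0=[P3] Q1=[P1,P2] Q2=[]
t=17-18: P3@Q0 runs 1, rem=7, I/O yield, promote→Q0. Q0=[P3] Q1=[P1,P2] Q2=[]
t=18-19: P3@Q0 runs 1, rem=6, I/O yield, promote→Q0. Q0=[P3] Q1=[P1,P2] Q2=[]
t=19-20: P3@Q0 runs 1, rem=5, I/O yield, promote→Q0. Q0=[P3] Q1=[P1,P2] Q2=[]
t=20-21: P3@Q0 runs 1, rem=4, I/O yield, promote→Q0. Q0=[P3] Q1=[P1,P2] Q2=[]
t=21-22: P3@Q0 runs 1, rem=3, I/O yield, promote→Q0. Q0=[P3] Q1=[P1,P2] Q2=[]
t=22-23: P3@Q0 runs 1, rem=2, I/O yield, promote→Q0. Q0=[P3] Q1=[P1,P2] Q2=[]
t=23-24: P3@Q0 runs 1, rem=1, I/O yield, promote→Q0. Q0=[P3] Q1=[P1,P2] Q2=[]
t=24-25: P3@Q0 runs 1, rem=0, completes. Q0=[] Q1=[P1,P2] Q2=[]
t=25-31: P1@Q1 runs 6, rem=5, quantum used, demote→Q2. Q0=[] Q1=[P2] Q2=[P1]
t=31-34: P2@Q1 runs 3, rem=0, completes. Q0=[] Q1=[] Q2=[P1]
t=34-39: P1@Q2 runs 5, rem=0, completes. Q0=[] Q1=[] Q2=[]

Answer: P1(0-2) P2(2-4) P3(4-5) P4(5-7) P3(7-8) P4(8-10) P3(10-11) P4(11-13) P3(13-14) P3(14-15) P3(15-16) P3(16-17) P3(17-18) P3(18-19) P3(19-20) P3(20-21) P3(21-22) P3(22-23) P3(23-24) P3(24-25) P1(25-31) P2(31-34) P1(34-39)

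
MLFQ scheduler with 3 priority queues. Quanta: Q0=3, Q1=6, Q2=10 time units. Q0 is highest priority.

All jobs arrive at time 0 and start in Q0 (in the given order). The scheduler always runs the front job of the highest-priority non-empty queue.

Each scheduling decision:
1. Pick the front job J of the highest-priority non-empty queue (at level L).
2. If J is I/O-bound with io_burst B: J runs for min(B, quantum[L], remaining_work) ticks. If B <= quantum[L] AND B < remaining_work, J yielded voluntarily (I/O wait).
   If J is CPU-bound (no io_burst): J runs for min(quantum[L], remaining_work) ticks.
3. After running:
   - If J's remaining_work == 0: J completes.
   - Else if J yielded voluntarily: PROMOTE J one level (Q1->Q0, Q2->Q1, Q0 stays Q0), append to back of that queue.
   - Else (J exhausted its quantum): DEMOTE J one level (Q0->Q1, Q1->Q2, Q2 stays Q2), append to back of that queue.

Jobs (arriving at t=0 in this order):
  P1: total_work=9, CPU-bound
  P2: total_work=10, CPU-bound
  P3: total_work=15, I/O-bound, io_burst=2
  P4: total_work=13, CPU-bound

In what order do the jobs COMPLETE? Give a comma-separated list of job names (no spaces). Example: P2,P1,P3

Answer: P3,P1,P2,P4

Derivation:
t=0-3: P1@Q0 runs 3, rem=6, quantum used, demote→Q1. Q0=[P2,P3,P4] Q1=[P1] Q2=[]
t=3-6: P2@Q0 runs 3, rem=7, quantum used, demote→Q1. Q0=[P3,P4] Q1=[P1,P2] Q2=[]
t=6-8: P3@Q0 runs 2, rem=13, I/O yield, promote→Q0. Q0=[P4,P3] Q1=[P1,P2] Q2=[]
t=8-11: P4@Q0 runs 3, rem=10, quantum used, demote→Q1. Q0=[P3] Q1=[P1,P2,P4] Q2=[]
t=11-13: P3@Q0 runs 2, rem=11, I/O yield, promote→Q0. Q0=[P3] Q1=[P1,P2,P4] Q2=[]
t=13-15: P3@Q0 runs 2, rem=9, I/O yield, promote→Q0. Q0=[P3] Q1=[P1,P2,P4] Q2=[]
t=15-17: P3@Q0 runs 2, rem=7, I/O yield, promote→Q0. Q0=[P3] Q1=[P1,P2,P4] Q2=[]
t=17-19: P3@Q0 runs 2, rem=5, I/O yield, promote→Q0. Q0=[P3] Q1=[P1,P2,P4] Q2=[]
t=19-21: P3@Q0 runs 2, rem=3, I/O yield, promote→Q0. Q0=[P3] Q1=[P1,P2,P4] Q2=[]
t=21-23: P3@Q0 runs 2, rem=1, I/O yield, promote→Q0. Q0=[P3] Q1=[P1,P2,P4] Q2=[]
t=23-24: P3@Q0 runs 1, rem=0, completes. Q0=[] Q1=[P1,P2,P4] Q2=[]
t=24-30: P1@Q1 runs 6, rem=0, completes. Q0=[] Q1=[P2,P4] Q2=[]
t=30-36: P2@Q1 runs 6, rem=1, quantum used, demote→Q2. Q0=[] Q1=[P4] Q2=[P2]
t=36-42: P4@Q1 runs 6, rem=4, quantum used, demote→Q2. Q0=[] Q1=[] Q2=[P2,P4]
t=42-43: P2@Q2 runs 1, rem=0, completes. Q0=[] Q1=[] Q2=[P4]
t=43-47: P4@Q2 runs 4, rem=0, completes. Q0=[] Q1=[] Q2=[]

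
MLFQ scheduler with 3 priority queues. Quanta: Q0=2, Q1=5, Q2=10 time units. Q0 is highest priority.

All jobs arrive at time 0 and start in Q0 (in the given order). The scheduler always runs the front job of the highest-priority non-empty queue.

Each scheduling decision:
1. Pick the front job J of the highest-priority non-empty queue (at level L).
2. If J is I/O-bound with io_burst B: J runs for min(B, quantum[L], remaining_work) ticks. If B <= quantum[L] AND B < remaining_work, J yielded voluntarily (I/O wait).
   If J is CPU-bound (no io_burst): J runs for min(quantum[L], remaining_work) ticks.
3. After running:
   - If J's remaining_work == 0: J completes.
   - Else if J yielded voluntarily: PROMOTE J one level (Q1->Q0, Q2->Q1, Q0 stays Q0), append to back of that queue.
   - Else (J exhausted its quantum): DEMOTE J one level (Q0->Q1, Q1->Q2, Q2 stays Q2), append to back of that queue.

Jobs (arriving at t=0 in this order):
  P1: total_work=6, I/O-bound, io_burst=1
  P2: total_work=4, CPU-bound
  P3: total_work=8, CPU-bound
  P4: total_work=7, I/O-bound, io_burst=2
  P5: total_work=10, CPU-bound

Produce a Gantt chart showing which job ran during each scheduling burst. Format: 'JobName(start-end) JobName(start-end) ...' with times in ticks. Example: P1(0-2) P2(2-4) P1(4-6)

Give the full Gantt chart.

t=0-1: P1@Q0 runs 1, rem=5, I/O yield, promote→Q0. Q0=[P2,P3,P4,P5,P1] Q1=[] Q2=[]
t=1-3: P2@Q0 runs 2, rem=2, quantum used, demote→Q1. Q0=[P3,P4,P5,P1] Q1=[P2] Q2=[]
t=3-5: P3@Q0 runs 2, rem=6, quantum used, demote→Q1. Q0=[P4,P5,P1] Q1=[P2,P3] Q2=[]
t=5-7: P4@Q0 runs 2, rem=5, I/O yield, promote→Q0. Q0=[P5,P1,P4] Q1=[P2,P3] Q2=[]
t=7-9: P5@Q0 runs 2, rem=8, quantum used, demote→Q1. Q0=[P1,P4] Q1=[P2,P3,P5] Q2=[]
t=9-10: P1@Q0 runs 1, rem=4, I/O yield, promote→Q0. Q0=[P4,P1] Q1=[P2,P3,P5] Q2=[]
t=10-12: P4@Q0 runs 2, rem=3, I/O yield, promote→Q0. Q0=[P1,P4] Q1=[P2,P3,P5] Q2=[]
t=12-13: P1@Q0 runs 1, rem=3, I/O yield, promote→Q0. Q0=[P4,P1] Q1=[P2,P3,P5] Q2=[]
t=13-15: P4@Q0 runs 2, rem=1, I/O yield, promote→Q0. Q0=[P1,P4] Q1=[P2,P3,P5] Q2=[]
t=15-16: P1@Q0 runs 1, rem=2, I/O yield, promote→Q0. Q0=[P4,P1] Q1=[P2,P3,P5] Q2=[]
t=16-17: P4@Q0 runs 1, rem=0, completes. Q0=[P1] Q1=[P2,P3,P5] Q2=[]
t=17-18: P1@Q0 runs 1, rem=1, I/O yield, promote→Q0. Q0=[P1] Q1=[P2,P3,P5] Q2=[]
t=18-19: P1@Q0 runs 1, rem=0, completes. Q0=[] Q1=[P2,P3,P5] Q2=[]
t=19-21: P2@Q1 runs 2, rem=0, completes. Q0=[] Q1=[P3,P5] Q2=[]
t=21-26: P3@Q1 runs 5, rem=1, quantum used, demote→Q2. Q0=[] Q1=[P5] Q2=[P3]
t=26-31: P5@Q1 runs 5, rem=3, quantum used, demote→Q2. Q0=[] Q1=[] Q2=[P3,P5]
t=31-32: P3@Q2 runs 1, rem=0, completes. Q0=[] Q1=[] Q2=[P5]
t=32-35: P5@Q2 runs 3, rem=0, completes. Q0=[] Q1=[] Q2=[]

Answer: P1(0-1) P2(1-3) P3(3-5) P4(5-7) P5(7-9) P1(9-10) P4(10-12) P1(12-13) P4(13-15) P1(15-16) P4(16-17) P1(17-18) P1(18-19) P2(19-21) P3(21-26) P5(26-31) P3(31-32) P5(32-35)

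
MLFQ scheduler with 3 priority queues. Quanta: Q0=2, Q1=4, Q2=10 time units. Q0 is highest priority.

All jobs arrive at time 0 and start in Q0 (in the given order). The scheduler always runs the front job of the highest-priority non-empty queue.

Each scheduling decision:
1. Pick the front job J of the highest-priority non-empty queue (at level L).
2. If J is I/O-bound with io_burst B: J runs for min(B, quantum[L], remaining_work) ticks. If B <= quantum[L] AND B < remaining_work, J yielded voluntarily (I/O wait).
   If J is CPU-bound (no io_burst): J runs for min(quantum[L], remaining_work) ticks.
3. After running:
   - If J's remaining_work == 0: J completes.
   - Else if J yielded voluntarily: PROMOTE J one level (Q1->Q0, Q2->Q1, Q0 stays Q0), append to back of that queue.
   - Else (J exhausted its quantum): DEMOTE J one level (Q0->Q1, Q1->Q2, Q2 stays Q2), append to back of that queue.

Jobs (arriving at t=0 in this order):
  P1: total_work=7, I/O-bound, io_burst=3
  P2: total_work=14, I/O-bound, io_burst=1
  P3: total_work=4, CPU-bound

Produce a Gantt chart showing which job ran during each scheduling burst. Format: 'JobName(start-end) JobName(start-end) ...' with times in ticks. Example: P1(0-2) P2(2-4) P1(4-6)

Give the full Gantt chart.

t=0-2: P1@Q0 runs 2, rem=5, quantum used, demote→Q1. Q0=[P2,P3] Q1=[P1] Q2=[]
t=2-3: P2@Q0 runs 1, rem=13, I/O yield, promote→Q0. Q0=[P3,P2] Q1=[P1] Q2=[]
t=3-5: P3@Q0 runs 2, rem=2, quantum used, demote→Q1. Q0=[P2] Q1=[P1,P3] Q2=[]
t=5-6: P2@Q0 runs 1, rem=12, I/O yield, promote→Q0. Q0=[P2] Q1=[P1,P3] Q2=[]
t=6-7: P2@Q0 runs 1, rem=11, I/O yield, promote→Q0. Q0=[P2] Q1=[P1,P3] Q2=[]
t=7-8: P2@Q0 runs 1, rem=10, I/O yield, promote→Q0. Q0=[P2] Q1=[P1,P3] Q2=[]
t=8-9: P2@Q0 runs 1, rem=9, I/O yield, promote→Q0. Q0=[P2] Q1=[P1,P3] Q2=[]
t=9-10: P2@Q0 runs 1, rem=8, I/O yield, promote→Q0. Q0=[P2] Q1=[P1,P3] Q2=[]
t=10-11: P2@Q0 runs 1, rem=7, I/O yield, promote→Q0. Q0=[P2] Q1=[P1,P3] Q2=[]
t=11-12: P2@Q0 runs 1, rem=6, I/O yield, promote→Q0. Q0=[P2] Q1=[P1,P3] Q2=[]
t=12-13: P2@Q0 runs 1, rem=5, I/O yield, promote→Q0. Q0=[P2] Q1=[P1,P3] Q2=[]
t=13-14: P2@Q0 runs 1, rem=4, I/O yield, promote→Q0. Q0=[P2] Q1=[P1,P3] Q2=[]
t=14-15: P2@Q0 runs 1, rem=3, I/O yield, promote→Q0. Q0=[P2] Q1=[P1,P3] Q2=[]
t=15-16: P2@Q0 runs 1, rem=2, I/O yield, promote→Q0. Q0=[P2] Q1=[P1,P3] Q2=[]
t=16-17: P2@Q0 runs 1, rem=1, I/O yield, promote→Q0. Q0=[P2] Q1=[P1,P3] Q2=[]
t=17-18: P2@Q0 runs 1, rem=0, completes. Q0=[] Q1=[P1,P3] Q2=[]
t=18-21: P1@Q1 runs 3, rem=2, I/O yield, promote→Q0. Q0=[P1] Q1=[P3] Q2=[]
t=21-23: P1@Q0 runs 2, rem=0, completes. Q0=[] Q1=[P3] Q2=[]
t=23-25: P3@Q1 runs 2, rem=0, completes. Q0=[] Q1=[] Q2=[]

Answer: P1(0-2) P2(2-3) P3(3-5) P2(5-6) P2(6-7) P2(7-8) P2(8-9) P2(9-10) P2(10-11) P2(11-12) P2(12-13) P2(13-14) P2(14-15) P2(15-16) P2(16-17) P2(17-18) P1(18-21) P1(21-23) P3(23-25)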